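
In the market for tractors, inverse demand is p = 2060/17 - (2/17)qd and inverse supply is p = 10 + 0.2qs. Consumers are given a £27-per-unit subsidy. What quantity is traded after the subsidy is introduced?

q' = 435

Pre-subsidy: 2060/17 - (2/17)q = 10 + 0.2q gives q* = 350 and p* = 80.
With the rebate, buyers effectively pay pb = ps − 27, where ps is the price sellers receive.
On the curves, pb = 2060/17 - (2/17)q and ps = 10 + 0.2q; the wedge ps − pb = 27 gives 10 + 0.2q − (2060/17 - (2/17)q) = 27, so q' = 435.
Then pb = 2060/17 − (2/17)·435 = 70 and ps = 10 + 0.2·435 = 97.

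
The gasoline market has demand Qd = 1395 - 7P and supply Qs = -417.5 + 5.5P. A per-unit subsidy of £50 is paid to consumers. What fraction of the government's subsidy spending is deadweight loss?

DWL / government spending = 77/534

Pre-subsidy: 1395 - 7P = -417.5 + 5.5P gives P* = 145, Q* = 380.
With the rebate, buyers effectively pay Pb = Ps − 50, where Ps is the price sellers receive.
Demand in terms of Ps becomes Qd = 1395 − 7(Ps − 50) = 1745 - 7Ps. Setting this equal to supply: 1745 - 7Ps = -417.5 + 5.5Ps, so Ps = 173.
Buyers pay Pb = 173 − 50 = 123; Q' = -417.5 + 5.5·173 = 534.
ΔCS = ½(380 + 534)(145 − 123) = 10054; ΔPS = ½(380 + 534)(173 − 145) = 12796.
Government spending = 50 × 534 = 26700.
DWL = ½ × 50 × (534 − 380) = 3850; fraction = 3850 / 26700 = 77/534.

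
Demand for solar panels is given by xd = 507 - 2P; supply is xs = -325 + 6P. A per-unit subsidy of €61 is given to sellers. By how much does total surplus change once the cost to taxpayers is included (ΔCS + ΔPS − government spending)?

Pre-subsidy: 507 - 2P = -325 + 6P gives P* = 104, x* = 299.
With the subsidy, sellers receive Ps = Pb + 61 for each unit, where Pb is the price buyers pay.
Supply in terms of Pb becomes xs = -325 + 6(Pb + 61) = 41 + 6Pb. Setting this equal to demand: 507 - 2Pb = 41 + 6Pb, so Pb = 58.25.
Sellers receive Ps = 58.25 + 61 = 119.25; x' = 507 − 2·58.25 = 390.5.
ΔCS = ½(299 + 390.5)(104 − 58.25) = 15772.3125; ΔPS = ½(299 + 390.5)(119.25 − 104) = 5257.4375.
Government spending = 61 × 390.5 = 23820.5.
Net change = 15772.3125 + 5257.4375 − 23820.5 = -2790.75. The loss equals the DWL triangle ½·61·91.5.

Net change in total surplus = -€2790.75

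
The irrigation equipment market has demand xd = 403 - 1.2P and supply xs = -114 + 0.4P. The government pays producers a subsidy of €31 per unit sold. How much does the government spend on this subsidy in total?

Government cost = €761.05

Pre-subsidy: 403 - 1.2P = -114 + 0.4P gives P* = 323.125, x* = 15.25.
With the subsidy, sellers receive Ps = Pb + 31 for each unit, where Pb is the price buyers pay.
Supply in terms of Pb becomes xs = -114 + 0.4(Pb + 31) = -101.6 + 0.4Pb. Setting this equal to demand: 403 - 1.2Pb = -101.6 + 0.4Pb, so Pb = 315.375.
Sellers receive Ps = 315.375 + 31 = 346.375; x' = 403 − 1.2·315.375 = 24.55.
Government outlay = subsidy × quantity = 31 × 24.55 = 761.05.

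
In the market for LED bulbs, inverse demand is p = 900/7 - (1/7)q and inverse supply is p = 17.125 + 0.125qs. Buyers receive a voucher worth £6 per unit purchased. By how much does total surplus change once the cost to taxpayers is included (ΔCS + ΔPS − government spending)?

Pre-subsidy: 900/7 - (1/7)q = 17.125 + 0.125q gives q* = 6241/15 and p* = 1037/15.
With the rebate, buyers effectively pay pb = ps − 6, where ps is the price sellers receive.
On the curves, pb = 900/7 - (1/7)q and ps = 17.125 + 0.125q; the wedge ps − pb = 6 gives 17.125 + 0.125q − (900/7 - (1/7)q) = 6, so q' = 6577/15.
Then pb = 900/7 − (1/7)·(6577/15) = 989/15 and ps = 17.125 + 0.125·(6577/15) = 1079/15.
ΔCS = ½(6241/15 + 6577/15)(1037/15 − 989/15) = 102544/75; ΔPS = ½(6241/15 + 6577/15)(1079/15 − 1037/15) = 89726/75.
Government spending = 6 × 6577/15 = 2630.8.
Net change = 102544/75 + 89726/75 − 2630.8 = -67.2. The loss equals the DWL triangle ½·6·22.4.

Net change in total surplus = -£67.2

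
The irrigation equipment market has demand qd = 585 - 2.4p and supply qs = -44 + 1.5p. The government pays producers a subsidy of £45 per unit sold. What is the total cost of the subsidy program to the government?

Pre-subsidy: 585 - 2.4p = -44 + 1.5p gives p* = 6290/39, q* = 2573/13.
With the subsidy, sellers receive ps = pb + 45 for each unit, where pb is the price buyers pay.
Supply in terms of pb becomes qs = -44 + 1.5(pb + 45) = 23.5 + 1.5pb. Setting this equal to demand: 585 - 2.4pb = 23.5 + 1.5pb, so pb = 5615/39.
Sellers receive ps = 5615/39 + 45 = 7370/39; q' = 585 − 2.4·(5615/39) = 3113/13.
Government outlay = subsidy × quantity = 45 × 3113/13 = 140085/13.

Government cost = 140085/13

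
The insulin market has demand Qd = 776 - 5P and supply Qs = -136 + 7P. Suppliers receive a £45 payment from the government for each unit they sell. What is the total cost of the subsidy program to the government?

Pre-subsidy: 776 - 5P = -136 + 7P gives P* = 76, Q* = 396.
With the subsidy, sellers receive Ps = Pb + 45 for each unit, where Pb is the price buyers pay.
Supply in terms of Pb becomes Qs = -136 + 7(Pb + 45) = 179 + 7Pb. Setting this equal to demand: 776 - 5Pb = 179 + 7Pb, so Pb = 49.75.
Sellers receive Ps = 49.75 + 45 = 94.75; Q' = 776 − 5·49.75 = 527.25.
Government outlay = subsidy × quantity = 45 × 527.25 = 23726.25.

Government cost = £23726.25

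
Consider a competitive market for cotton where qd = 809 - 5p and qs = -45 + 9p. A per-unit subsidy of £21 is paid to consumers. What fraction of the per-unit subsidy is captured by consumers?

Pre-subsidy: 809 - 5p = -45 + 9p gives p* = 61, q* = 504.
With the rebate, buyers effectively pay pb = ps − 21, where ps is the price sellers receive.
Demand in terms of ps becomes qd = 809 − 5(ps − 21) = 914 - 5ps. Setting this equal to supply: 914 - 5ps = -45 + 9ps, so ps = 68.5.
Buyers pay pb = 68.5 − 21 = 47.5; q' = -45 + 9·68.5 = 571.5.
Buyers' price falls by p* − pb = 61 − 47.5 = 13.5; sellers' price rises by ps − p* = 68.5 − 61 = 7.5.
So consumers capture 13.5/21 = 9/14 of each unit of subsidy.

Consumer share = 9/14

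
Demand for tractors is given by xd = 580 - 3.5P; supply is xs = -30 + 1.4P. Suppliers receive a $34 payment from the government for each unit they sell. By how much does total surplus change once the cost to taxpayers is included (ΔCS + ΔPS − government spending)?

Net change in total surplus = -$578

Pre-subsidy: 580 - 3.5P = -30 + 1.4P gives P* = 6100/49, x* = 1010/7.
With the subsidy, sellers receive Ps = Pb + 34 for each unit, where Pb is the price buyers pay.
Supply in terms of Pb becomes xs = -30 + 1.4(Pb + 34) = 17.6 + 1.4Pb. Setting this equal to demand: 580 - 3.5Pb = 17.6 + 1.4Pb, so Pb = 5624/49.
Sellers receive Ps = 5624/49 + 34 = 7290/49; x' = 580 − 3.5·(5624/49) = 1248/7.
ΔCS = ½(1010/7 + 1248/7)(6100/49 − 5624/49) = 76772/49; ΔPS = ½(1010/7 + 1248/7)(7290/49 − 6100/49) = 191930/49.
Government spending = 34 × 1248/7 = 42432/7.
Net change = 76772/49 + 191930/49 − 42432/7 = -578. The loss equals the DWL triangle ½·34·34.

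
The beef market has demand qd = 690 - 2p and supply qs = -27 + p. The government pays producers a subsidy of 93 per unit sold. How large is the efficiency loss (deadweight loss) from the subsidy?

Pre-subsidy: 690 - 2p = -27 + p gives p* = 239, q* = 212.
With the subsidy, sellers receive ps = pb + 93 for each unit, where pb is the price buyers pay.
Supply in terms of pb becomes qs = -27 + 1(pb + 93) = 66 + pb. Setting this equal to demand: 690 - 2pb = 66 + pb, so pb = 208.
Sellers receive ps = 208 + 93 = 301; q' = 690 − 2·208 = 274.
The subsidy expands output by 274 − 212 = 62 past the efficient level; on those units the gap between marginal cost and willingness to pay runs from 0 up to 93.
DWL = ½ × 93 × 62 = 2883.

Deadweight loss = 2883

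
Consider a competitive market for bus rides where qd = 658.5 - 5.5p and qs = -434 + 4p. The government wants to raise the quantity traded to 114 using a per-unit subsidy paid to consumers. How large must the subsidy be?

Required subsidy s = 38 per unit

At q = 114, invert demand for the buyer price: pb = (658.5 − 114)/5.5 = 99; invert supply for the seller price: ps = (114 − (-434))/4 = 137.
The subsidy must fill the gap: s = ps − pb = 137 − 99 = 38.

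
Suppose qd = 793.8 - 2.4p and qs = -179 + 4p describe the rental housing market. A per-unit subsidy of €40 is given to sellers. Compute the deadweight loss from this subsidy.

Pre-subsidy: 793.8 - 2.4p = -179 + 4p gives p* = 152, q* = 429.
With the subsidy, sellers receive ps = pb + 40 for each unit, where pb is the price buyers pay.
Supply in terms of pb becomes qs = -179 + 4(pb + 40) = -19 + 4pb. Setting this equal to demand: 793.8 - 2.4pb = -19 + 4pb, so pb = 127.
Sellers receive ps = 127 + 40 = 167; q' = 793.8 − 2.4·127 = 489.
The subsidy expands output by 489 − 429 = 60 past the efficient level; on those units the gap between marginal cost and willingness to pay runs from 0 up to 40.
DWL = ½ × 40 × 60 = 1200.

Deadweight loss = €1200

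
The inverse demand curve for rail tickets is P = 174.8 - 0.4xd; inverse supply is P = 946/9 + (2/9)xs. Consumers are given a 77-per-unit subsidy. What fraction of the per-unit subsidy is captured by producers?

Pre-subsidy: 174.8 - 0.4x = 946/9 + (2/9)x gives x* = 112 and P* = 130.
With the rebate, buyers effectively pay Pb = Ps − 77, where Ps is the price sellers receive.
On the curves, Pb = 174.8 - 0.4x and Ps = 946/9 + (2/9)x; the wedge Ps − Pb = 77 gives 946/9 + (2/9)x − (174.8 - 0.4x) = 77, so x' = 235.75.
Then Pb = 174.8 − 0.4·235.75 = 80.5 and Ps = 946/9 + (2/9)·235.75 = 157.5.
Buyers' price falls by P* − Pb = 130 − 80.5 = 49.5; sellers' price rises by Ps − P* = 157.5 − 130 = 27.5.
So producers capture 27.5/77 = 5/14 of each unit of subsidy.

Producer share = 5/14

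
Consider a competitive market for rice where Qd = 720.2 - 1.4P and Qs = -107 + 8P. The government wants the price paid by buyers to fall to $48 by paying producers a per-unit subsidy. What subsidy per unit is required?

Required subsidy s = $47 per unit

At a buyer price of 48, quantity demanded is 720.2 − 1.4·48 = 653.
Sellers supply 653 only when they receive Ps with -107 + 8·Ps = 653, i.e. Ps = 95.
s = Ps − Pb = 95 − 48 = 47.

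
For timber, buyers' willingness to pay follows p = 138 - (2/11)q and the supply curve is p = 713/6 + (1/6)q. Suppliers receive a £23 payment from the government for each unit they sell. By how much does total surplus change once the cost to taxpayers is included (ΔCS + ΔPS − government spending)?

Net change in total surplus = -£759

Pre-subsidy: 138 - (2/11)q = 713/6 + (1/6)q gives q* = 55 and p* = 128.
With the subsidy, sellers receive ps = pb + 23 for each unit, where pb is the price buyers pay.
On the curves, pb = 138 - (2/11)q and ps = 713/6 + (1/6)q; the wedge ps − pb = 23 gives 713/6 + (1/6)q − (138 - (2/11)q) = 23, so q' = 121.
Then pb = 138 − (2/11)·121 = 116 and ps = 713/6 + (1/6)·121 = 139.
ΔCS = ½(55 + 121)(128 − 116) = 1056; ΔPS = ½(55 + 121)(139 − 128) = 968.
Government spending = 23 × 121 = 2783.
Net change = 1056 + 968 − 2783 = -759. The loss equals the DWL triangle ½·23·66.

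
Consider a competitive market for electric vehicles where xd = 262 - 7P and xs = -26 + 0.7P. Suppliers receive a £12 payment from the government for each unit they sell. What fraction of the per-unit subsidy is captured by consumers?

Consumer share = 1/11

Pre-subsidy: 262 - 7P = -26 + 0.7P gives P* = 2880/77, x* = 2/11.
With the subsidy, sellers receive Ps = Pb + 12 for each unit, where Pb is the price buyers pay.
Supply in terms of Pb becomes xs = -26 + 0.7(Pb + 12) = -17.6 + 0.7Pb. Setting this equal to demand: 262 - 7Pb = -17.6 + 0.7Pb, so Pb = 2796/77.
Sellers receive Ps = 2796/77 + 12 = 3720/77; x' = 262 − 7·(2796/77) = 86/11.
Buyers' price falls by P* − Pb = 2880/77 − 2796/77 = 12/11; sellers' price rises by Ps − P* = 3720/77 − 2880/77 = 120/11.
So consumers capture (12/11)/12 = 1/11 of each unit of subsidy.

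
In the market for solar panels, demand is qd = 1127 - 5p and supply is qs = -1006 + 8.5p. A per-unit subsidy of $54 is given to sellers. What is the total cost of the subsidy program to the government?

Government cost = $27378

Pre-subsidy: 1127 - 5p = -1006 + 8.5p gives p* = 158, q* = 337.
With the subsidy, sellers receive ps = pb + 54 for each unit, where pb is the price buyers pay.
Supply in terms of pb becomes qs = -1006 + 8.5(pb + 54) = -547 + 8.5pb. Setting this equal to demand: 1127 - 5pb = -547 + 8.5pb, so pb = 124.
Sellers receive ps = 124 + 54 = 178; q' = 1127 − 5·124 = 507.
Government outlay = subsidy × quantity = 54 × 507 = 27378.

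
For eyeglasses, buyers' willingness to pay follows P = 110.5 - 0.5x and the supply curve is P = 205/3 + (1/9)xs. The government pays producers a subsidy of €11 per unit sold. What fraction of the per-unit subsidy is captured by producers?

Pre-subsidy: 110.5 - 0.5x = 205/3 + (1/9)x gives x* = 69 and P* = 76.
With the subsidy, sellers receive Ps = Pb + 11 for each unit, where Pb is the price buyers pay.
On the curves, Pb = 110.5 - 0.5x and Ps = 205/3 + (1/9)x; the wedge Ps − Pb = 11 gives 205/3 + (1/9)x − (110.5 - 0.5x) = 11, so x' = 87.
Then Pb = 110.5 − 0.5·87 = 67 and Ps = 205/3 + (1/9)·87 = 78.
Buyers' price falls by P* − Pb = 76 − 67 = 9; sellers' price rises by Ps − P* = 78 − 76 = 2.
So producers capture 2/11 = 2/11 of each unit of subsidy.

Producer share = 2/11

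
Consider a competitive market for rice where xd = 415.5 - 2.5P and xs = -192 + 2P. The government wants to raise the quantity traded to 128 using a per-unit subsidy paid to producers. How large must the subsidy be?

At x = 128, invert demand for the buyer price: Pb = (415.5 − 128)/2.5 = 115; invert supply for the seller price: Ps = (128 − (-192))/2 = 160.
The subsidy must fill the gap: s = Ps − Pb = 160 − 115 = 45.

Required subsidy s = 45 per unit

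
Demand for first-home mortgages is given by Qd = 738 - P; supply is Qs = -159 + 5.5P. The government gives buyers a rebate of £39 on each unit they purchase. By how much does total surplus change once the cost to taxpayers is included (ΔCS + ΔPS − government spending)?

Pre-subsidy: 738 - P = -159 + 5.5P gives P* = 138, Q* = 600.
With the rebate, buyers effectively pay Pb = Ps − 39, where Ps is the price sellers receive.
Demand in terms of Ps becomes Qd = 738 − 1(Ps − 39) = 777 - Ps. Setting this equal to supply: 777 - Ps = -159 + 5.5Ps, so Ps = 144.
Buyers pay Pb = 144 − 39 = 105; Q' = -159 + 5.5·144 = 633.
ΔCS = ½(600 + 633)(138 − 105) = 20344.5; ΔPS = ½(600 + 633)(144 − 138) = 3699.
Government spending = 39 × 633 = 24687.
Net change = 20344.5 + 3699 − 24687 = -643.5. The loss equals the DWL triangle ½·39·33.

Net change in total surplus = -£643.5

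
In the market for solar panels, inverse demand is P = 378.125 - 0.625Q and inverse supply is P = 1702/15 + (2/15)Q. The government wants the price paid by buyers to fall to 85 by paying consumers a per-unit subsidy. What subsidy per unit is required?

Required subsidy s = 91 per unit

At a buyer price of 85, quantity demanded is 605 − 1.6·85 = 469.
Sellers supply 469 only when they receive Ps = 1702/15 + (2/15)·469 = 176.
s = Ps − Pb = 176 − 85 = 91.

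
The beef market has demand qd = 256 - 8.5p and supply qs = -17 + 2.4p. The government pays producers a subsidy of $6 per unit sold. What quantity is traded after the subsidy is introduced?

q' = 5923/109

Pre-subsidy: 256 - 8.5p = -17 + 2.4p gives p* = 2730/109, q* = 4699/109.
With the subsidy, sellers receive ps = pb + 6 for each unit, where pb is the price buyers pay.
Supply in terms of pb becomes qs = -17 + 2.4(pb + 6) = -2.6 + 2.4pb. Setting this equal to demand: 256 - 8.5pb = -2.6 + 2.4pb, so pb = 2586/109.
Sellers receive ps = 2586/109 + 6 = 3240/109; q' = 256 − 8.5·(2586/109) = 5923/109.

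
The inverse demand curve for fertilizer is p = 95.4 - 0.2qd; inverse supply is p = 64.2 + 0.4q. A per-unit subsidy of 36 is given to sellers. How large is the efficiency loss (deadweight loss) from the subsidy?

Pre-subsidy: 95.4 - 0.2q = 64.2 + 0.4q gives q* = 52 and p* = 85.
With the subsidy, sellers receive ps = pb + 36 for each unit, where pb is the price buyers pay.
On the curves, pb = 95.4 - 0.2q and ps = 64.2 + 0.4q; the wedge ps − pb = 36 gives 64.2 + 0.4q − (95.4 - 0.2q) = 36, so q' = 112.
Then pb = 95.4 − 0.2·112 = 73 and ps = 64.2 + 0.4·112 = 109.
The subsidy expands output by 112 − 52 = 60 past the efficient level; on those units the gap between marginal cost and willingness to pay runs from 0 up to 36.
DWL = ½ × 36 × 60 = 1080.

Deadweight loss = 1080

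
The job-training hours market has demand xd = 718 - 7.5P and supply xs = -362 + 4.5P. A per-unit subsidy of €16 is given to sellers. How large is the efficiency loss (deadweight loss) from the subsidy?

Deadweight loss = €360

Pre-subsidy: 718 - 7.5P = -362 + 4.5P gives P* = 90, x* = 43.
With the subsidy, sellers receive Ps = Pb + 16 for each unit, where Pb is the price buyers pay.
Supply in terms of Pb becomes xs = -362 + 4.5(Pb + 16) = -290 + 4.5Pb. Setting this equal to demand: 718 - 7.5Pb = -290 + 4.5Pb, so Pb = 84.
Sellers receive Ps = 84 + 16 = 100; x' = 718 − 7.5·84 = 88.
The subsidy expands output by 88 − 43 = 45 past the efficient level; on those units the gap between marginal cost and willingness to pay runs from 0 up to 16.
DWL = ½ × 16 × 45 = 360.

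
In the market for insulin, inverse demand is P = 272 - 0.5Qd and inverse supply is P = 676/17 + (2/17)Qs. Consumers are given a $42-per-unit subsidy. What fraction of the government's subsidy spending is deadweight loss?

DWL / government spending = 17/222

Pre-subsidy: 272 - 0.5Q = 676/17 + (2/17)Q gives Q* = 376 and P* = 84.
With the rebate, buyers effectively pay Pb = Ps − 42, where Ps is the price sellers receive.
On the curves, Pb = 272 - 0.5Q and Ps = 676/17 + (2/17)Q; the wedge Ps − Pb = 42 gives 676/17 + (2/17)Q − (272 - 0.5Q) = 42, so Q' = 444.
Then Pb = 272 − 0.5·444 = 50 and Ps = 676/17 + (2/17)·444 = 92.
ΔCS = ½(376 + 444)(84 − 50) = 13940; ΔPS = ½(376 + 444)(92 − 84) = 3280.
Government spending = 42 × 444 = 18648.
DWL = ½ × 42 × (444 − 376) = 1428; fraction = 1428 / 18648 = 17/222.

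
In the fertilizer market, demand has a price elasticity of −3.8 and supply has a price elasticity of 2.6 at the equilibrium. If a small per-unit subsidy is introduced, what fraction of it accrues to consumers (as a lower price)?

Consumer share = 0.40625

For a small subsidy around the equilibrium, the benefit split depends on the relative slopes, which at a point are proportional to the elasticities.
Buyer share = εs/(εs + |εd|) = 2.6/(2.6 + 3.8) = 0.40625; seller share = |εd|/(εs + |εd|) = 0.59375.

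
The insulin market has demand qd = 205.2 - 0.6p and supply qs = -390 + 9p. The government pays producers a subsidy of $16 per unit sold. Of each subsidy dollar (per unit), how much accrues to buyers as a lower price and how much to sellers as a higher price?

Buyers gain $15 per unit; sellers gain $1 per unit

Pre-subsidy: 205.2 - 0.6p = -390 + 9p gives p* = 62, q* = 168.
With the subsidy, sellers receive ps = pb + 16 for each unit, where pb is the price buyers pay.
Supply in terms of pb becomes qs = -390 + 9(pb + 16) = -246 + 9pb. Setting this equal to demand: 205.2 - 0.6pb = -246 + 9pb, so pb = 47.
Sellers receive ps = 47 + 16 = 63; q' = 205.2 − 0.6·47 = 177.
Buyers' price falls by p* − pb = 62 − 47 = 15; sellers' price rises by ps − p* = 63 − 62 = 1.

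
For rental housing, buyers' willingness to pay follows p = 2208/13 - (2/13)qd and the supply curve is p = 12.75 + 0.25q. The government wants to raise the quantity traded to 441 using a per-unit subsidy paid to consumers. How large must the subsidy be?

At q = 441, from the demand curve buyers pay pb = 2208/13 − (2/13)·441 = 102; from the supply curve sellers need ps = 12.75 + 0.25·441 = 123.
The subsidy must fill the gap: s = ps − pb = 123 − 102 = 21.

Required subsidy s = 21 per unit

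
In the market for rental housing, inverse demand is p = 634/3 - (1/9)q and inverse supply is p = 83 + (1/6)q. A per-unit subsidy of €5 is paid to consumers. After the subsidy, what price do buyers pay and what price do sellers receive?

Pre-subsidy: 634/3 - (1/9)q = 83 + (1/6)q gives q* = 462 and p* = 160.
With the rebate, buyers effectively pay pb = ps − 5, where ps is the price sellers receive.
On the curves, pb = 634/3 - (1/9)q and ps = 83 + (1/6)q; the wedge ps − pb = 5 gives 83 + (1/6)q − (634/3 - (1/9)q) = 5, so q' = 480.
Then pb = 634/3 − (1/9)·480 = 158 and ps = 83 + (1/6)·480 = 163.

Buyers pay €158; sellers receive €163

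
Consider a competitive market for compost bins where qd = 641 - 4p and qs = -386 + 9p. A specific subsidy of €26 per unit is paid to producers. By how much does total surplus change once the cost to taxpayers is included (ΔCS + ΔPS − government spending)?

Net change in total surplus = -€936

Pre-subsidy: 641 - 4p = -386 + 9p gives p* = 79, q* = 325.
With the subsidy, sellers receive ps = pb + 26 for each unit, where pb is the price buyers pay.
Supply in terms of pb becomes qs = -386 + 9(pb + 26) = -152 + 9pb. Setting this equal to demand: 641 - 4pb = -152 + 9pb, so pb = 61.
Sellers receive ps = 61 + 26 = 87; q' = 641 − 4·61 = 397.
ΔCS = ½(325 + 397)(79 − 61) = 6498; ΔPS = ½(325 + 397)(87 − 79) = 2888.
Government spending = 26 × 397 = 10322.
Net change = 6498 + 2888 − 10322 = -936. The loss equals the DWL triangle ½·26·72.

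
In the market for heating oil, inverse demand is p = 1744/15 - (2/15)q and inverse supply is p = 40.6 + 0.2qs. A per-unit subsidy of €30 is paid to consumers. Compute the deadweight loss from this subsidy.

Deadweight loss = €1350

Pre-subsidy: 1744/15 - (2/15)q = 40.6 + 0.2q gives q* = 227 and p* = 86.
With the rebate, buyers effectively pay pb = ps − 30, where ps is the price sellers receive.
On the curves, pb = 1744/15 - (2/15)q and ps = 40.6 + 0.2q; the wedge ps − pb = 30 gives 40.6 + 0.2q − (1744/15 - (2/15)q) = 30, so q' = 317.
Then pb = 1744/15 − (2/15)·317 = 74 and ps = 40.6 + 0.2·317 = 104.
The subsidy expands output by 317 − 227 = 90 past the efficient level; on those units the gap between marginal cost and willingness to pay runs from 0 up to 30.
DWL = ½ × 30 × 90 = 1350.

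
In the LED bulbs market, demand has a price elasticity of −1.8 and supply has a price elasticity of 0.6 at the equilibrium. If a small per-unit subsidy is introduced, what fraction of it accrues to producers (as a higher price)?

For a small subsidy around the equilibrium, the benefit split depends on the relative slopes, which at a point are proportional to the elasticities.
Buyer share = εs/(εs + |εd|) = 0.6/(0.6 + 1.8) = 0.25; seller share = |εd|/(εs + |εd|) = 0.75.
So producers capture 0.75 of the subsidy.

Producer share = 0.75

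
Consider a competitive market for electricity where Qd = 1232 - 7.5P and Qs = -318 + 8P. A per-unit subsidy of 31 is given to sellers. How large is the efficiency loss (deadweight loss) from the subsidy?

Pre-subsidy: 1232 - 7.5P = -318 + 8P gives P* = 100, Q* = 482.
With the subsidy, sellers receive Ps = Pb + 31 for each unit, where Pb is the price buyers pay.
Supply in terms of Pb becomes Qs = -318 + 8(Pb + 31) = -70 + 8Pb. Setting this equal to demand: 1232 - 7.5Pb = -70 + 8Pb, so Pb = 84.
Sellers receive Ps = 84 + 31 = 115; Q' = 1232 − 7.5·84 = 602.
The subsidy expands output by 602 − 482 = 120 past the efficient level; on those units the gap between marginal cost and willingness to pay runs from 0 up to 31.
DWL = ½ × 31 × 120 = 1860.

Deadweight loss = 1860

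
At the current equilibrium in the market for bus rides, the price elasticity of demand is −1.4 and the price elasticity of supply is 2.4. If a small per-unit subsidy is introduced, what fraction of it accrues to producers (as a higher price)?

For a small subsidy around the equilibrium, the benefit split depends on the relative slopes, which at a point are proportional to the elasticities.
Buyer share = εs/(εs + |εd|) = 2.4/(2.4 + 1.4) = 12/19; seller share = |εd|/(εs + |εd|) = 7/19.
So producers capture 7/19 of the subsidy.

Producer share = 7/19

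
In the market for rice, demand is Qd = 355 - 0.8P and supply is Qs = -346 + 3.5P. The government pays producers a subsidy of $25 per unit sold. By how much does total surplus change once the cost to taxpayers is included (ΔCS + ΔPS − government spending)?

Pre-subsidy: 355 - 0.8P = -346 + 3.5P gives P* = 7010/43, Q* = 9657/43.
With the subsidy, sellers receive Ps = Pb + 25 for each unit, where Pb is the price buyers pay.
Supply in terms of Pb becomes Qs = -346 + 3.5(Pb + 25) = -258.5 + 3.5Pb. Setting this equal to demand: 355 - 0.8Pb = -258.5 + 3.5Pb, so Pb = 6135/43.
Sellers receive Ps = 6135/43 + 25 = 7210/43; Q' = 355 − 0.8·(6135/43) = 10357/43.
ΔCS = ½(9657/43 + 10357/43)(7010/43 − 6135/43) = 8756125/1849; ΔPS = ½(9657/43 + 10357/43)(7210/43 − 7010/43) = 2001400/1849.
Government spending = 25 × 10357/43 = 258925/43.
Net change = 8756125/1849 + 2001400/1849 − 258925/43 = -8750/43. The loss equals the DWL triangle ½·25·700/43.

Net change in total surplus = -8750/43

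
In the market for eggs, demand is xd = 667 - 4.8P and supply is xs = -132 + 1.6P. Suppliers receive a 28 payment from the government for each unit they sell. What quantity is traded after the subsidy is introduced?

x' = 101.35

Pre-subsidy: 667 - 4.8P = -132 + 1.6P gives P* = 124.84375, x* = 67.75.
With the subsidy, sellers receive Ps = Pb + 28 for each unit, where Pb is the price buyers pay.
Supply in terms of Pb becomes xs = -132 + 1.6(Pb + 28) = -87.2 + 1.6Pb. Setting this equal to demand: 667 - 4.8Pb = -87.2 + 1.6Pb, so Pb = 117.84375.
Sellers receive Ps = 117.84375 + 28 = 145.84375; x' = 667 − 4.8·117.84375 = 101.35.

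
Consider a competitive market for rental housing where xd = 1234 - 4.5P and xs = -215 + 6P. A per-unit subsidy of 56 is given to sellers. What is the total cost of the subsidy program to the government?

Pre-subsidy: 1234 - 4.5P = -215 + 6P gives P* = 138, x* = 613.
With the subsidy, sellers receive Ps = Pb + 56 for each unit, where Pb is the price buyers pay.
Supply in terms of Pb becomes xs = -215 + 6(Pb + 56) = 121 + 6Pb. Setting this equal to demand: 1234 - 4.5Pb = 121 + 6Pb, so Pb = 106.
Sellers receive Ps = 106 + 56 = 162; x' = 1234 − 4.5·106 = 757.
Government outlay = subsidy × quantity = 56 × 757 = 42392.

Government cost = 42392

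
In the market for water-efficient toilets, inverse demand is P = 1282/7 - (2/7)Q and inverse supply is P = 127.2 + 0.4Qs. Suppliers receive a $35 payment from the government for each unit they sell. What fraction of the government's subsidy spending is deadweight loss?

DWL / government spending = 1225/6366

Pre-subsidy: 1282/7 - (2/7)Q = 127.2 + 0.4Q gives Q* = 979/12 and P* = 959/6.
With the subsidy, sellers receive Ps = Pb + 35 for each unit, where Pb is the price buyers pay.
On the curves, Pb = 1282/7 - (2/7)Q and Ps = 127.2 + 0.4Q; the wedge Ps − Pb = 35 gives 127.2 + 0.4Q − (1282/7 - (2/7)Q) = 35, so Q' = 132.625.
Then Pb = 1282/7 − (2/7)·132.625 = 145.25 and Ps = 127.2 + 0.4·132.625 = 180.25.
ΔCS = ½(979/12 + 132.625)(959/6 − 145.25) = 899675/576; ΔPS = ½(979/12 + 132.625)(180.25 − 959/6) = 1259545/576.
Government spending = 35 × 132.625 = 4641.875.
DWL = ½ × 35 × (132.625 − 979/12) = 42875/48; fraction = (42875/48) / 4641.875 = 1225/6366.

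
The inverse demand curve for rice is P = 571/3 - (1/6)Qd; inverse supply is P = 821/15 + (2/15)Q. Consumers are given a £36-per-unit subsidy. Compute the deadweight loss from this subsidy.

Deadweight loss = £2160

Pre-subsidy: 571/3 - (1/6)Q = 821/15 + (2/15)Q gives Q* = 452 and P* = 115.
With the rebate, buyers effectively pay Pb = Ps − 36, where Ps is the price sellers receive.
On the curves, Pb = 571/3 - (1/6)Q and Ps = 821/15 + (2/15)Q; the wedge Ps − Pb = 36 gives 821/15 + (2/15)Q − (571/3 - (1/6)Q) = 36, so Q' = 572.
Then Pb = 571/3 − (1/6)·572 = 95 and Ps = 821/15 + (2/15)·572 = 131.
The subsidy expands output by 572 − 452 = 120 past the efficient level; on those units the gap between marginal cost and willingness to pay runs from 0 up to 36.
DWL = ½ × 36 × 120 = 2160.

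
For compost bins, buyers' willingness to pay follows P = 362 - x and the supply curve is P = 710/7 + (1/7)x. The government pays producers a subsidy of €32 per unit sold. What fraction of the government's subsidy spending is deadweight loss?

DWL / government spending = 0.0546875

Pre-subsidy: 362 - x = 710/7 + (1/7)x gives x* = 228 and P* = 134.
With the subsidy, sellers receive Ps = Pb + 32 for each unit, where Pb is the price buyers pay.
On the curves, Pb = 362 - x and Ps = 710/7 + (1/7)x; the wedge Ps − Pb = 32 gives 710/7 + (1/7)x − (362 - x) = 32, so x' = 256.
Then Pb = 362 − 1·256 = 106 and Ps = 710/7 + (1/7)·256 = 138.
ΔCS = ½(228 + 256)(134 − 106) = 6776; ΔPS = ½(228 + 256)(138 − 134) = 968.
Government spending = 32 × 256 = 8192.
DWL = ½ × 32 × (256 − 228) = 448; fraction = 448 / 8192 = 0.0546875.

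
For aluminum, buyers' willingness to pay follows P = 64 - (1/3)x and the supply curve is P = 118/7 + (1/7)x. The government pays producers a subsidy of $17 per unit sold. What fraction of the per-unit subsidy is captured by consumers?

Pre-subsidy: 64 - (1/3)x = 118/7 + (1/7)x gives x* = 99 and P* = 31.
With the subsidy, sellers receive Ps = Pb + 17 for each unit, where Pb is the price buyers pay.
On the curves, Pb = 64 - (1/3)x and Ps = 118/7 + (1/7)x; the wedge Ps − Pb = 17 gives 118/7 + (1/7)x − (64 - (1/3)x) = 17, so x' = 134.7.
Then Pb = 64 − (1/3)·134.7 = 19.1 and Ps = 118/7 + (1/7)·134.7 = 36.1.
Buyers' price falls by P* − Pb = 31 − 19.1 = 11.9; sellers' price rises by Ps − P* = 36.1 − 31 = 5.1.
So consumers capture 11.9/17 = 0.7 of each unit of subsidy.

Consumer share = 0.7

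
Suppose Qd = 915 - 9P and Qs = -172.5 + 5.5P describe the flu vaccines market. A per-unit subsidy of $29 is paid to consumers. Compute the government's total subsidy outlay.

Pre-subsidy: 915 - 9P = -172.5 + 5.5P gives P* = 75, Q* = 240.
With the rebate, buyers effectively pay Pb = Ps − 29, where Ps is the price sellers receive.
Demand in terms of Ps becomes Qd = 915 − 9(Ps − 29) = 1176 - 9Ps. Setting this equal to supply: 1176 - 9Ps = -172.5 + 5.5Ps, so Ps = 93.
Buyers pay Pb = 93 − 29 = 64; Q' = -172.5 + 5.5·93 = 339.
Government outlay = subsidy × quantity = 29 × 339 = 9831.

Government cost = $9831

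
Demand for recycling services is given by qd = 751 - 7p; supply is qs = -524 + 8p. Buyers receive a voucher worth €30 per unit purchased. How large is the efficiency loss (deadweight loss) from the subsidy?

Deadweight loss = €1680

Pre-subsidy: 751 - 7p = -524 + 8p gives p* = 85, q* = 156.
With the rebate, buyers effectively pay pb = ps − 30, where ps is the price sellers receive.
Demand in terms of ps becomes qd = 751 − 7(ps − 30) = 961 - 7ps. Setting this equal to supply: 961 - 7ps = -524 + 8ps, so ps = 99.
Buyers pay pb = 99 − 30 = 69; q' = -524 + 8·99 = 268.
The subsidy expands output by 268 − 156 = 112 past the efficient level; on those units the gap between marginal cost and willingness to pay runs from 0 up to 30.
DWL = ½ × 30 × 112 = 1680.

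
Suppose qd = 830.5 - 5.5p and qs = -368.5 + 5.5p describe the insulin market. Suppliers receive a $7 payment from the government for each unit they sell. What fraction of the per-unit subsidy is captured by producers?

Pre-subsidy: 830.5 - 5.5p = -368.5 + 5.5p gives p* = 109, q* = 231.
With the subsidy, sellers receive ps = pb + 7 for each unit, where pb is the price buyers pay.
Supply in terms of pb becomes qs = -368.5 + 5.5(pb + 7) = -330 + 5.5pb. Setting this equal to demand: 830.5 - 5.5pb = -330 + 5.5pb, so pb = 105.5.
Sellers receive ps = 105.5 + 7 = 112.5; q' = 830.5 − 5.5·105.5 = 250.25.
Buyers' price falls by p* − pb = 109 − 105.5 = 3.5; sellers' price rises by ps − p* = 112.5 − 109 = 3.5.
So producers capture 3.5/7 = 0.5 of each unit of subsidy.

Producer share = 0.5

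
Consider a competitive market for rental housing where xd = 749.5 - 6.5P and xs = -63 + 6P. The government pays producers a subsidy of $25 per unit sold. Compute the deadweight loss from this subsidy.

Deadweight loss = $975

Pre-subsidy: 749.5 - 6.5P = -63 + 6P gives P* = 65, x* = 327.
With the subsidy, sellers receive Ps = Pb + 25 for each unit, where Pb is the price buyers pay.
Supply in terms of Pb becomes xs = -63 + 6(Pb + 25) = 87 + 6Pb. Setting this equal to demand: 749.5 - 6.5Pb = 87 + 6Pb, so Pb = 53.
Sellers receive Ps = 53 + 25 = 78; x' = 749.5 − 6.5·53 = 405.
The subsidy expands output by 405 − 327 = 78 past the efficient level; on those units the gap between marginal cost and willingness to pay runs from 0 up to 25.
DWL = ½ × 25 × 78 = 975.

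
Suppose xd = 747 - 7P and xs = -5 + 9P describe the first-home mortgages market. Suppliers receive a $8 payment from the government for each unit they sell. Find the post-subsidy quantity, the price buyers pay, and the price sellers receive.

x' = 449.5; buyers pay $42.5; sellers receive $50.5

Pre-subsidy: 747 - 7P = -5 + 9P gives P* = 47, x* = 418.
With the subsidy, sellers receive Ps = Pb + 8 for each unit, where Pb is the price buyers pay.
Supply in terms of Pb becomes xs = -5 + 9(Pb + 8) = 67 + 9Pb. Setting this equal to demand: 747 - 7Pb = 67 + 9Pb, so Pb = 42.5.
Sellers receive Ps = 42.5 + 8 = 50.5; x' = 747 − 7·42.5 = 449.5.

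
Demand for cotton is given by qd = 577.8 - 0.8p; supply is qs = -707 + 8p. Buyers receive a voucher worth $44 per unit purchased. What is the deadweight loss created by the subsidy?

Pre-subsidy: 577.8 - 0.8p = -707 + 8p gives p* = 146, q* = 461.
With the rebate, buyers effectively pay pb = ps − 44, where ps is the price sellers receive.
Demand in terms of ps becomes qd = 577.8 − 0.8(ps − 44) = 613 - 0.8ps. Setting this equal to supply: 613 - 0.8ps = -707 + 8ps, so ps = 150.
Buyers pay pb = 150 − 44 = 106; q' = -707 + 8·150 = 493.
The subsidy expands output by 493 − 461 = 32 past the efficient level; on those units the gap between marginal cost and willingness to pay runs from 0 up to 44.
DWL = ½ × 44 × 32 = 704.

Deadweight loss = $704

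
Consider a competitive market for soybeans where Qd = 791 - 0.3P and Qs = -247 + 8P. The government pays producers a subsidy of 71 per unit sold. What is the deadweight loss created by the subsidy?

Pre-subsidy: 791 - 0.3P = -247 + 8P gives P* = 10380/83, Q* = 62539/83.
With the subsidy, sellers receive Ps = Pb + 71 for each unit, where Pb is the price buyers pay.
Supply in terms of Pb becomes Qs = -247 + 8(Pb + 71) = 321 + 8Pb. Setting this equal to demand: 791 - 0.3Pb = 321 + 8Pb, so Pb = 4700/83.
Sellers receive Ps = 4700/83 + 71 = 10593/83; Q' = 791 − 0.3·(4700/83) = 64243/83.
The subsidy expands output by 64243/83 − 62539/83 = 1704/83 past the efficient level; on those units the gap between marginal cost and willingness to pay runs from 0 up to 71.
DWL = ½ × 71 × 1704/83 = 60492/83.

Deadweight loss = 60492/83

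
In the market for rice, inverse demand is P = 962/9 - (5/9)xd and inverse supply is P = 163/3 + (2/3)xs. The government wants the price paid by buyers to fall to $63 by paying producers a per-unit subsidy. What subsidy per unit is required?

At a buyer price of 63, quantity demanded is 192.4 − 1.8·63 = 79.
Sellers supply 79 only when they receive Ps = 163/3 + (2/3)·79 = 107.
s = Ps − Pb = 107 − 63 = 44.

Required subsidy s = $44 per unit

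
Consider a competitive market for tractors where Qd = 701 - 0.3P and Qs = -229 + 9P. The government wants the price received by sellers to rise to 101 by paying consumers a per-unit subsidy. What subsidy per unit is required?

At a seller price of 101, quantity supplied is -229 + 9·101 = 680.
Buyers absorb 680 only when they pay Pb with 701 − 0.3·Pb = 680, i.e. Pb = 70.
s = Ps − Pb = 101 − 70 = 31.

Required subsidy s = 31 per unit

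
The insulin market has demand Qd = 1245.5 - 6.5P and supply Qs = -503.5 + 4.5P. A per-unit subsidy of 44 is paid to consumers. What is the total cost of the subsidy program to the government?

Government cost = 14476

Pre-subsidy: 1245.5 - 6.5P = -503.5 + 4.5P gives P* = 159, Q* = 212.
With the rebate, buyers effectively pay Pb = Ps − 44, where Ps is the price sellers receive.
Demand in terms of Ps becomes Qd = 1245.5 − 6.5(Ps − 44) = 1531.5 - 6.5Ps. Setting this equal to supply: 1531.5 - 6.5Ps = -503.5 + 4.5Ps, so Ps = 185.
Buyers pay Pb = 185 − 44 = 141; Q' = -503.5 + 4.5·185 = 329.
Government outlay = subsidy × quantity = 44 × 329 = 14476.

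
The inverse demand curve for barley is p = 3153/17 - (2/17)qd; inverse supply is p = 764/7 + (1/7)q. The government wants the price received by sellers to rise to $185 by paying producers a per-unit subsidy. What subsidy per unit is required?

At a seller price of 185, quantity supplied is -764 + 7·185 = 531.
Buyers absorb 531 only when they pay pb = 3153/17 − (2/17)·531 = 123.
s = ps − pb = 185 − 123 = 62.

Required subsidy s = $62 per unit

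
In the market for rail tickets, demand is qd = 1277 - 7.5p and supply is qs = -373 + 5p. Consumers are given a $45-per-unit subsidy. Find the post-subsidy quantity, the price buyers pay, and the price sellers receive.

Pre-subsidy: 1277 - 7.5p = -373 + 5p gives p* = 132, q* = 287.
With the rebate, buyers effectively pay pb = ps − 45, where ps is the price sellers receive.
Demand in terms of ps becomes qd = 1277 − 7.5(ps − 45) = 1614.5 - 7.5ps. Setting this equal to supply: 1614.5 - 7.5ps = -373 + 5ps, so ps = 159.
Buyers pay pb = 159 − 45 = 114; q' = -373 + 5·159 = 422.

q' = 422; buyers pay $114; sellers receive $159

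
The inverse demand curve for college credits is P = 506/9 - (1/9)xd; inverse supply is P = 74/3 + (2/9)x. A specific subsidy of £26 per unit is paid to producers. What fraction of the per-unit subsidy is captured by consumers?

Pre-subsidy: 506/9 - (1/9)x = 74/3 + (2/9)x gives x* = 284/3 and P* = 1234/27.
With the subsidy, sellers receive Ps = Pb + 26 for each unit, where Pb is the price buyers pay.
On the curves, Pb = 506/9 - (1/9)x and Ps = 74/3 + (2/9)x; the wedge Ps − Pb = 26 gives 74/3 + (2/9)x − (506/9 - (1/9)x) = 26, so x' = 518/3.
Then Pb = 506/9 − (1/9)·(518/3) = 1000/27 and Ps = 74/3 + (2/9)·(518/3) = 1702/27.
Buyers' price falls by P* − Pb = 1234/27 − 1000/27 = 26/3; sellers' price rises by Ps − P* = 1702/27 − 1234/27 = 52/3.
So consumers capture (26/3)/26 = 1/3 of each unit of subsidy.

Consumer share = 1/3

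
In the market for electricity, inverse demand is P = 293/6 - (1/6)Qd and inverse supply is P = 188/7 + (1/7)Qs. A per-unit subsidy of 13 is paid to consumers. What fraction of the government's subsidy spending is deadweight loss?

Pre-subsidy: 293/6 - (1/6)Q = 188/7 + (1/7)Q gives Q* = 71 and P* = 37.
With the rebate, buyers effectively pay Pb = Ps − 13, where Ps is the price sellers receive.
On the curves, Pb = 293/6 - (1/6)Q and Ps = 188/7 + (1/7)Q; the wedge Ps − Pb = 13 gives 188/7 + (1/7)Q − (293/6 - (1/6)Q) = 13, so Q' = 113.
Then Pb = 293/6 − (1/6)·113 = 30 and Ps = 188/7 + (1/7)·113 = 43.
ΔCS = ½(71 + 113)(37 − 30) = 644; ΔPS = ½(71 + 113)(43 − 37) = 552.
Government spending = 13 × 113 = 1469.
DWL = ½ × 13 × (113 − 71) = 273; fraction = 273 / 1469 = 21/113.

DWL / government spending = 21/113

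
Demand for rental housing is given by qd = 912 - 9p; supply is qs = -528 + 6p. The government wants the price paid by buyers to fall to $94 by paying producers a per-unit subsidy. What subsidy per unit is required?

At a buyer price of 94, quantity demanded is 912 − 9·94 = 66.
Sellers supply 66 only when they receive ps with -528 + 6·ps = 66, i.e. ps = 99.
s = ps − pb = 99 − 94 = 5.

Required subsidy s = $5 per unit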